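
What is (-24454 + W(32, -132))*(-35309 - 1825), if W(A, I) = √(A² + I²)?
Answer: 908074836 - 148536*√1153 ≈ 9.0303e+8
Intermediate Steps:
(-24454 + W(32, -132))*(-35309 - 1825) = (-24454 + √(32² + (-132)²))*(-35309 - 1825) = (-24454 + √(1024 + 17424))*(-37134) = (-24454 + √18448)*(-37134) = (-24454 + 4*√1153)*(-37134) = 908074836 - 148536*√1153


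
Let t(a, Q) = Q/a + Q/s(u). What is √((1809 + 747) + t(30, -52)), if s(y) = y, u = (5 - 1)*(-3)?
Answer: √63965/5 ≈ 50.583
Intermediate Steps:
u = -12 (u = 4*(-3) = -12)
t(a, Q) = -Q/12 + Q/a (t(a, Q) = Q/a + Q/(-12) = Q/a + Q*(-1/12) = Q/a - Q/12 = -Q/12 + Q/a)
√((1809 + 747) + t(30, -52)) = √((1809 + 747) + (-1/12*(-52) - 52/30)) = √(2556 + (13/3 - 52*1/30)) = √(2556 + (13/3 - 26/15)) = √(2556 + 13/5) = √(12793/5) = √63965/5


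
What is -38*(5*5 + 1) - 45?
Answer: -1033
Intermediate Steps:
-38*(5*5 + 1) - 45 = -38*(25 + 1) - 45 = -38*26 - 45 = -988 - 45 = -1033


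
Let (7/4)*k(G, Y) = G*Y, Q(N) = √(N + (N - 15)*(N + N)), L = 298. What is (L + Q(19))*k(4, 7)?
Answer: 4768 + 48*√19 ≈ 4977.2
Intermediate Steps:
Q(N) = √(N + 2*N*(-15 + N)) (Q(N) = √(N + (-15 + N)*(2*N)) = √(N + 2*N*(-15 + N)))
k(G, Y) = 4*G*Y/7 (k(G, Y) = 4*(G*Y)/7 = 4*G*Y/7)
(L + Q(19))*k(4, 7) = (298 + √(19*(-29 + 2*19)))*((4/7)*4*7) = (298 + √(19*(-29 + 38)))*16 = (298 + √(19*9))*16 = (298 + √171)*16 = (298 + 3*√19)*16 = 4768 + 48*√19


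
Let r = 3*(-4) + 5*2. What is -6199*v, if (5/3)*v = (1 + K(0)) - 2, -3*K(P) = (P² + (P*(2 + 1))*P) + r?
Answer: 6199/5 ≈ 1239.8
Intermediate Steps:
r = -2 (r = -12 + 10 = -2)
K(P) = ⅔ - 4*P²/3 (K(P) = -((P² + (P*(2 + 1))*P) - 2)/3 = -((P² + (P*3)*P) - 2)/3 = -((P² + (3*P)*P) - 2)/3 = -((P² + 3*P²) - 2)/3 = -(4*P² - 2)/3 = -(-2 + 4*P²)/3 = ⅔ - 4*P²/3)
v = -⅕ (v = 3*((1 + (⅔ - 4/3*0²)) - 2)/5 = 3*((1 + (⅔ - 4/3*0)) - 2)/5 = 3*((1 + (⅔ + 0)) - 2)/5 = 3*((1 + ⅔) - 2)/5 = 3*(5/3 - 2)/5 = (⅗)*(-⅓) = -⅕ ≈ -0.20000)
-6199*v = -6199*(-⅕) = 6199/5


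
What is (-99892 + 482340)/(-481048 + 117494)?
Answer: -191224/181777 ≈ -1.0520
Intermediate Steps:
(-99892 + 482340)/(-481048 + 117494) = 382448/(-363554) = 382448*(-1/363554) = -191224/181777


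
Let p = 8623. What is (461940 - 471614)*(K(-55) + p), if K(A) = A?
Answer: -82886832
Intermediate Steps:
(461940 - 471614)*(K(-55) + p) = (461940 - 471614)*(-55 + 8623) = -9674*8568 = -82886832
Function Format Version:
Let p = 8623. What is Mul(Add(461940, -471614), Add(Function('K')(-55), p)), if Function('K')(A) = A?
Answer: -82886832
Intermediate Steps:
Mul(Add(461940, -471614), Add(Function('K')(-55), p)) = Mul(Add(461940, -471614), Add(-55, 8623)) = Mul(-9674, 8568) = -82886832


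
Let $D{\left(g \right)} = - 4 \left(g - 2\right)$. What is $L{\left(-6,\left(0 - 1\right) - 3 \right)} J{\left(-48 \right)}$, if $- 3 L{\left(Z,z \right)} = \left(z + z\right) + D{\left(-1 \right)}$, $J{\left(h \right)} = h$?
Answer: $64$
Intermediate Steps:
$D{\left(g \right)} = 8 - 4 g$ ($D{\left(g \right)} = - 4 \left(-2 + g\right) = 8 - 4 g$)
$L{\left(Z,z \right)} = -4 - \frac{2 z}{3}$ ($L{\left(Z,z \right)} = - \frac{\left(z + z\right) + \left(8 - -4\right)}{3} = - \frac{2 z + \left(8 + 4\right)}{3} = - \frac{2 z + 12}{3} = - \frac{12 + 2 z}{3} = -4 - \frac{2 z}{3}$)
$L{\left(-6,\left(0 - 1\right) - 3 \right)} J{\left(-48 \right)} = \left(-4 - \frac{2 \left(\left(0 - 1\right) - 3\right)}{3}\right) \left(-48\right) = \left(-4 - \frac{2 \left(-1 - 3\right)}{3}\right) \left(-48\right) = \left(-4 - - \frac{8}{3}\right) \left(-48\right) = \left(-4 + \frac{8}{3}\right) \left(-48\right) = \left(- \frac{4}{3}\right) \left(-48\right) = 64$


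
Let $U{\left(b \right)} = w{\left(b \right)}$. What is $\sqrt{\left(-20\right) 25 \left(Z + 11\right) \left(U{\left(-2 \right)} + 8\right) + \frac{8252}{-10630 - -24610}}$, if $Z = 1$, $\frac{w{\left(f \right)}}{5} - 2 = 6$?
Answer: $\frac{i \sqrt{3517919989815}}{3495} \approx 536.66 i$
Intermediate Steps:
$w{\left(f \right)} = 40$ ($w{\left(f \right)} = 10 + 5 \cdot 6 = 10 + 30 = 40$)
$U{\left(b \right)} = 40$
$\sqrt{\left(-20\right) 25 \left(Z + 11\right) \left(U{\left(-2 \right)} + 8\right) + \frac{8252}{-10630 - -24610}} = \sqrt{\left(-20\right) 25 \left(1 + 11\right) \left(40 + 8\right) + \frac{8252}{-10630 - -24610}} = \sqrt{- 500 \cdot 12 \cdot 48 + \frac{8252}{-10630 + 24610}} = \sqrt{\left(-500\right) 576 + \frac{8252}{13980}} = \sqrt{-288000 + 8252 \cdot \frac{1}{13980}} = \sqrt{-288000 + \frac{2063}{3495}} = \sqrt{- \frac{1006557937}{3495}} = \frac{i \sqrt{3517919989815}}{3495}$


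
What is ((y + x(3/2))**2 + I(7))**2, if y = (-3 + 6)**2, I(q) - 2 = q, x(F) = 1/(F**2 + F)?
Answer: 455651716/50625 ≈ 9000.5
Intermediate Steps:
x(F) = 1/(F + F**2)
I(q) = 2 + q
y = 9 (y = 3**2 = 9)
((y + x(3/2))**2 + I(7))**2 = ((9 + 1/(((3/2))*(1 + 3/2)))**2 + (2 + 7))**2 = ((9 + 1/(((3*(1/2)))*(1 + 3*(1/2))))**2 + 9)**2 = ((9 + 1/((3/2)*(1 + 3/2)))**2 + 9)**2 = ((9 + 2/(3*(5/2)))**2 + 9)**2 = ((9 + (2/3)*(2/5))**2 + 9)**2 = ((9 + 4/15)**2 + 9)**2 = ((139/15)**2 + 9)**2 = (19321/225 + 9)**2 = (21346/225)**2 = 455651716/50625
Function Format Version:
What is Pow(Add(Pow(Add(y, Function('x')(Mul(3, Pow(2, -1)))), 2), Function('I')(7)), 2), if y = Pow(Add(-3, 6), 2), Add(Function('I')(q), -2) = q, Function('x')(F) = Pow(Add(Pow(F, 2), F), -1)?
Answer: Rational(455651716, 50625) ≈ 9000.5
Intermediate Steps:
Function('x')(F) = Pow(Add(F, Pow(F, 2)), -1)
Function('I')(q) = Add(2, q)
y = 9 (y = Pow(3, 2) = 9)
Pow(Add(Pow(Add(y, Function('x')(Mul(3, Pow(2, -1)))), 2), Function('I')(7)), 2) = Pow(Add(Pow(Add(9, Mul(Pow(Mul(3, Pow(2, -1)), -1), Pow(Add(1, Mul(3, Pow(2, -1))), -1))), 2), Add(2, 7)), 2) = Pow(Add(Pow(Add(9, Mul(Pow(Mul(3, Rational(1, 2)), -1), Pow(Add(1, Mul(3, Rational(1, 2))), -1))), 2), 9), 2) = Pow(Add(Pow(Add(9, Mul(Pow(Rational(3, 2), -1), Pow(Add(1, Rational(3, 2)), -1))), 2), 9), 2) = Pow(Add(Pow(Add(9, Mul(Rational(2, 3), Pow(Rational(5, 2), -1))), 2), 9), 2) = Pow(Add(Pow(Add(9, Mul(Rational(2, 3), Rational(2, 5))), 2), 9), 2) = Pow(Add(Pow(Add(9, Rational(4, 15)), 2), 9), 2) = Pow(Add(Pow(Rational(139, 15), 2), 9), 2) = Pow(Add(Rational(19321, 225), 9), 2) = Pow(Rational(21346, 225), 2) = Rational(455651716, 50625)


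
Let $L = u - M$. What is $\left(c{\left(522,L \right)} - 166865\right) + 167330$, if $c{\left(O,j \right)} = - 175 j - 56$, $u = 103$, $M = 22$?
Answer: $-13766$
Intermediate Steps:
$L = 81$ ($L = 103 - 22 = 81$)
$c{\left(O,j \right)} = -56 - 175 j$
$\left(c{\left(522,L \right)} - 166865\right) + 167330 = \left(\left(-56 - 14175\right) - 166865\right) + 167330 = \left(-14231 - 166865\right) + 167330 = -181096 + 167330 = -13766$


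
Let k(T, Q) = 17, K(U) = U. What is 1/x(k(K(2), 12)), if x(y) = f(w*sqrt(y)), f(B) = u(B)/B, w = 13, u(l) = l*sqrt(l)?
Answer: sqrt(13)*17**(3/4)/221 ≈ 0.13659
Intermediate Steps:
u(l) = l**(3/2)
f(B) = sqrt(B) (f(B) = B**(3/2)/B = sqrt(B))
x(y) = sqrt(13)*y**(1/4) (x(y) = sqrt(13*sqrt(y)) = sqrt(13)*y**(1/4))
1/x(k(K(2), 12)) = 1/(sqrt(13)*17**(1/4)) = sqrt(13)*17**(3/4)/221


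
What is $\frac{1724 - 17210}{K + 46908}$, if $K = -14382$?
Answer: $- \frac{2581}{5421} \approx -0.47611$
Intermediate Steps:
$\frac{1724 - 17210}{K + 46908} = \frac{1724 - 17210}{-14382 + 46908} = - \frac{15486}{32526} = \left(-15486\right) \frac{1}{32526} = - \frac{2581}{5421}$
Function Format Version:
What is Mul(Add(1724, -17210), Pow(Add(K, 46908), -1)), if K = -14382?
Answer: Rational(-2581, 5421) ≈ -0.47611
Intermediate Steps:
Mul(Add(1724, -17210), Pow(Add(K, 46908), -1)) = Mul(Add(1724, -17210), Pow(Add(-14382, 46908), -1)) = Mul(-15486, Pow(32526, -1)) = Mul(-15486, Rational(1, 32526)) = Rational(-2581, 5421)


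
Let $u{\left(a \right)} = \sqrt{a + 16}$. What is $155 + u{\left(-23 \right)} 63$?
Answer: $155 + 63 i \sqrt{7} \approx 155.0 + 166.68 i$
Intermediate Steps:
$u{\left(a \right)} = \sqrt{16 + a}$
$155 + u{\left(-23 \right)} 63 = 155 + \sqrt{16 - 23} \cdot 63 = 155 + \sqrt{-7} \cdot 63 = 155 + i \sqrt{7} \cdot 63 = 155 + 63 i \sqrt{7}$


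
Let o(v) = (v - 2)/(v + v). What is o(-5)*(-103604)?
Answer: -362614/5 ≈ -72523.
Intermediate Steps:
o(v) = (-2 + v)/(2*v) (o(v) = (-2 + v)/((2*v)) = (-2 + v)*(1/(2*v)) = (-2 + v)/(2*v))
o(-5)*(-103604) = ((½)*(-2 - 5)/(-5))*(-103604) = ((½)*(-⅕)*(-7))*(-103604) = (7/10)*(-103604) = -362614/5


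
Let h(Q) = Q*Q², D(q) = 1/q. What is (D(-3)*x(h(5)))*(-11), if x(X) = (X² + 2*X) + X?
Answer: 176000/3 ≈ 58667.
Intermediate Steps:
h(Q) = Q³
x(X) = X² + 3*X
(D(-3)*x(h(5)))*(-11) = ((5³*(3 + 5³))/(-3))*(-11) = -125*(3 + 125)/3*(-11) = -125*128/3*(-11) = -⅓*16000*(-11) = -16000/3*(-11) = 176000/3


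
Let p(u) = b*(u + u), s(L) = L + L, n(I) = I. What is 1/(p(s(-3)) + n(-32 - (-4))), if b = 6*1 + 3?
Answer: -1/136 ≈ -0.0073529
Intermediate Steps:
b = 9 (b = 6 + 3 = 9)
s(L) = 2*L
p(u) = 18*u (p(u) = 9*(u + u) = 9*(2*u) = 18*u)
1/(p(s(-3)) + n(-32 - (-4))) = 1/(18*(2*(-3)) + (-32 - (-4))) = 1/(18*(-6) + (-32 - 1*(-4))) = 1/(-108 + (-32 + 4)) = 1/(-108 - 28) = 1/(-136) = -1/136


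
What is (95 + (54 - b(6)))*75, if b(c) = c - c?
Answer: 11175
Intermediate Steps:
b(c) = 0
(95 + (54 - b(6)))*75 = (95 + (54 - 1*0))*75 = (95 + (54 + 0))*75 = (95 + 54)*75 = 149*75 = 11175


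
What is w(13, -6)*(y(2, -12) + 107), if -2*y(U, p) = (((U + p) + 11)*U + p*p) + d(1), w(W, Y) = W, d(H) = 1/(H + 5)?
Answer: 5291/12 ≈ 440.92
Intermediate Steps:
d(H) = 1/(5 + H)
y(U, p) = -1/12 - p²/2 - U*(11 + U + p)/2 (y(U, p) = -((((U + p) + 11)*U + p*p) + 1/(5 + 1))/2 = -(((11 + U + p)*U + p²) + 1/6)/2 = -((U*(11 + U + p) + p²) + ⅙)/2 = -((p² + U*(11 + U + p)) + ⅙)/2 = -(⅙ + p² + U*(11 + U + p))/2 = -1/12 - p²/2 - U*(11 + U + p)/2)
w(13, -6)*(y(2, -12) + 107) = 13*((-1/12 - 11/2*2 - ½*2² - ½*(-12)² - ½*2*(-12)) + 107) = 13*((-1/12 - 11 - ½*4 - ½*144 + 12) + 107) = 13*((-1/12 - 11 - 2 - 72 + 12) + 107) = 13*(-877/12 + 107) = 13*(407/12) = 5291/12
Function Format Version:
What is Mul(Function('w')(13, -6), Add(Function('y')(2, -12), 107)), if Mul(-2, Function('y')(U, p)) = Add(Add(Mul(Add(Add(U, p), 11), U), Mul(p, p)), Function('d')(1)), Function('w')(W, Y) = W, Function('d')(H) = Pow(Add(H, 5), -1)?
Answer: Rational(5291, 12) ≈ 440.92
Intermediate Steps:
Function('d')(H) = Pow(Add(5, H), -1)
Function('y')(U, p) = Add(Rational(-1, 12), Mul(Rational(-1, 2), Pow(p, 2)), Mul(Rational(-1, 2), U, Add(11, U, p))) (Function('y')(U, p) = Mul(Rational(-1, 2), Add(Add(Mul(Add(Add(U, p), 11), U), Mul(p, p)), Pow(Add(5, 1), -1))) = Mul(Rational(-1, 2), Add(Add(Mul(Add(11, U, p), U), Pow(p, 2)), Pow(6, -1))) = Mul(Rational(-1, 2), Add(Add(Mul(U, Add(11, U, p)), Pow(p, 2)), Rational(1, 6))) = Mul(Rational(-1, 2), Add(Add(Pow(p, 2), Mul(U, Add(11, U, p))), Rational(1, 6))) = Mul(Rational(-1, 2), Add(Rational(1, 6), Pow(p, 2), Mul(U, Add(11, U, p)))) = Add(Rational(-1, 12), Mul(Rational(-1, 2), Pow(p, 2)), Mul(Rational(-1, 2), U, Add(11, U, p))))
Mul(Function('w')(13, -6), Add(Function('y')(2, -12), 107)) = Mul(13, Add(Add(Rational(-1, 12), Mul(Rational(-11, 2), 2), Mul(Rational(-1, 2), Pow(2, 2)), Mul(Rational(-1, 2), Pow(-12, 2)), Mul(Rational(-1, 2), 2, -12)), 107)) = Mul(13, Add(Add(Rational(-1, 12), -11, Mul(Rational(-1, 2), 4), Mul(Rational(-1, 2), 144), 12), 107)) = Mul(13, Add(Add(Rational(-1, 12), -11, -2, -72, 12), 107)) = Mul(13, Add(Rational(-877, 12), 107)) = Mul(13, Rational(407, 12)) = Rational(5291, 12)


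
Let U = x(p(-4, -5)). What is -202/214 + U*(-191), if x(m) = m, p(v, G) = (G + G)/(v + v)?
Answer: -102589/428 ≈ -239.69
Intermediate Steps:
p(v, G) = G/v (p(v, G) = (2*G)/((2*v)) = (2*G)*(1/(2*v)) = G/v)
U = 5/4 (U = -5/(-4) = -5*(-¼) = 5/4 ≈ 1.2500)
-202/214 + U*(-191) = -202/214 + (5/4)*(-191) = -202*1/214 - 955/4 = -101/107 - 955/4 = -102589/428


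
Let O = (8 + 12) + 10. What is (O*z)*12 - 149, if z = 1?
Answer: 211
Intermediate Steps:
O = 30 (O = 20 + 10 = 30)
(O*z)*12 - 149 = (30*1)*12 - 149 = 30*12 - 149 = 360 - 149 = 211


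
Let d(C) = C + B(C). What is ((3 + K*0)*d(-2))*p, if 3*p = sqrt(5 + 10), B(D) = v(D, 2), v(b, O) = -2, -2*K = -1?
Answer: -4*sqrt(15) ≈ -15.492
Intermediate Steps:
K = 1/2 (K = -1/2*(-1) = 1/2 ≈ 0.50000)
B(D) = -2
d(C) = -2 + C (d(C) = C - 2 = -2 + C)
p = sqrt(15)/3 (p = sqrt(5 + 10)/3 = sqrt(15)/3 ≈ 1.2910)
((3 + K*0)*d(-2))*p = ((3 + (1/2)*0)*(-2 - 2))*(sqrt(15)/3) = ((3 + 0)*(-4))*(sqrt(15)/3) = (3*(-4))*(sqrt(15)/3) = -4*sqrt(15)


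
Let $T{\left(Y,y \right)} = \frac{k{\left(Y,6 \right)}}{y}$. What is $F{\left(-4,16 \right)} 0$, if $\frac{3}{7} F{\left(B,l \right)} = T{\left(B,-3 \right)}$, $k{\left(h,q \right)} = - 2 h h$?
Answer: $0$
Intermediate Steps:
$k{\left(h,q \right)} = - 2 h^{2}$
$T{\left(Y,y \right)} = - \frac{2 Y^{2}}{y}$ ($T{\left(Y,y \right)} = \frac{\left(-2\right) Y^{2}}{y} = - \frac{2 Y^{2}}{y}$)
$F{\left(B,l \right)} = \frac{14 B^{2}}{9}$ ($F{\left(B,l \right)} = \frac{7 \left(- \frac{2 B^{2}}{-3}\right)}{3} = \frac{7 \left(\left(-2\right) B^{2} \left(- \frac{1}{3}\right)\right)}{3} = \frac{7 \frac{2 B^{2}}{3}}{3} = \frac{14 B^{2}}{9}$)
$F{\left(-4,16 \right)} 0 = \frac{14 \left(-4\right)^{2}}{9} \cdot 0 = \frac{14}{9} \cdot 16 \cdot 0 = \frac{224}{9} \cdot 0 = 0$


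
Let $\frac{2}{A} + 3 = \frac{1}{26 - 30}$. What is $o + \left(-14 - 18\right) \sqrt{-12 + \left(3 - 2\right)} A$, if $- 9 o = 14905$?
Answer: $- \frac{14905}{9} + \frac{256 i \sqrt{11}}{13} \approx -1656.1 + 65.312 i$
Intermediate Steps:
$o = - \frac{14905}{9}$ ($o = \left(- \frac{1}{9}\right) 14905 = - \frac{14905}{9} \approx -1656.1$)
$A = - \frac{8}{13}$ ($A = \frac{2}{-3 + \frac{1}{26 - 30}} = \frac{2}{-3 + \frac{1}{-4}} = \frac{2}{-3 - \frac{1}{4}} = \frac{2}{- \frac{13}{4}} = 2 \left(- \frac{4}{13}\right) = - \frac{8}{13} \approx -0.61539$)
$o + \left(-14 - 18\right) \sqrt{-12 + \left(3 - 2\right)} A = - \frac{14905}{9} + \left(-14 - 18\right) \sqrt{-12 + \left(3 - 2\right)} \left(- \frac{8}{13}\right) = - \frac{14905}{9} + - 32 \sqrt{-12 + \left(3 - 2\right)} \left(- \frac{8}{13}\right) = - \frac{14905}{9} + - 32 \sqrt{-12 + 1} \left(- \frac{8}{13}\right) = - \frac{14905}{9} + - 32 \sqrt{-11} \left(- \frac{8}{13}\right) = - \frac{14905}{9} + - 32 i \sqrt{11} \left(- \frac{8}{13}\right) = - \frac{14905}{9} + \frac{256 i \sqrt{11}}{13}$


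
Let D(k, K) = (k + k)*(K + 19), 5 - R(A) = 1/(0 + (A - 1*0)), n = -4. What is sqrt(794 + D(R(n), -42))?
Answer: sqrt(2210)/2 ≈ 23.505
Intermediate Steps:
R(A) = 5 - 1/A (R(A) = 5 - 1/(0 + (A - 1*0)) = 5 - 1/(0 + (A + 0)) = 5 - 1/(0 + A) = 5 - 1/A)
D(k, K) = 2*k*(19 + K) (D(k, K) = (2*k)*(19 + K) = 2*k*(19 + K))
sqrt(794 + D(R(n), -42)) = sqrt(794 + 2*(5 - 1/(-4))*(19 - 42)) = sqrt(794 + 2*(5 - 1*(-1/4))*(-23)) = sqrt(794 + 2*(5 + 1/4)*(-23)) = sqrt(794 + 2*(21/4)*(-23)) = sqrt(794 - 483/2) = sqrt(1105/2) = sqrt(2210)/2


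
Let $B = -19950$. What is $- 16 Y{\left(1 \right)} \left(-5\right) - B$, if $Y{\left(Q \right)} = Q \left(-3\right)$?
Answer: $19710$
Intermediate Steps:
$Y{\left(Q \right)} = - 3 Q$
$- 16 Y{\left(1 \right)} \left(-5\right) - B = - 16 \left(\left(-3\right) 1\right) \left(-5\right) - -19950 = \left(-16\right) \left(-3\right) \left(-5\right) + 19950 = 48 \left(-5\right) + 19950 = -240 + 19950 = 19710$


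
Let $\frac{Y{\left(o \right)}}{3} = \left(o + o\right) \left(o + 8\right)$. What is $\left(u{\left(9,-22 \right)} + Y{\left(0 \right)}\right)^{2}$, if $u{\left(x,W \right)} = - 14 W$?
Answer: $94864$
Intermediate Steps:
$Y{\left(o \right)} = 6 o \left(8 + o\right)$ ($Y{\left(o \right)} = 3 \left(o + o\right) \left(o + 8\right) = 3 \cdot 2 o \left(8 + o\right) = 6 o \left(8 + o\right)$)
$\left(u{\left(9,-22 \right)} + Y{\left(0 \right)}\right)^{2} = \left(\left(-14\right) \left(-22\right) + 6 \cdot 0 \left(8 + 0\right)\right)^{2} = \left(308 + 6 \cdot 0 \cdot 8\right)^{2} = \left(308 + 0\right)^{2} = 308^{2} = 94864$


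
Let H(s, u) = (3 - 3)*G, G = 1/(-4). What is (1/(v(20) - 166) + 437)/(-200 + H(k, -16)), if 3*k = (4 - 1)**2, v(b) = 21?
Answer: -15841/7250 ≈ -2.1850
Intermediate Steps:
G = -1/4 ≈ -0.25000
k = 3 (k = (4 - 1)**2/3 = (1/3)*3**2 = (1/3)*9 = 3)
H(s, u) = 0 (H(s, u) = (3 - 3)*(-1/4) = 0*(-1/4) = 0)
(1/(v(20) - 166) + 437)/(-200 + H(k, -16)) = (1/(21 - 166) + 437)/(-200 + 0) = (1/(-145) + 437)/(-200) = (-1/145 + 437)*(-1/200) = (63364/145)*(-1/200) = -15841/7250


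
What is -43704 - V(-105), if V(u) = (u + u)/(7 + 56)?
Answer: -131102/3 ≈ -43701.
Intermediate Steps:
V(u) = 2*u/63 (V(u) = (2*u)/63 = (2*u)*(1/63) = 2*u/63)
-43704 - V(-105) = -43704 - 2*(-105)/63 = -43704 - 1*(-10/3) = -43704 + 10/3 = -131102/3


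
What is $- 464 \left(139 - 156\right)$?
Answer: $7888$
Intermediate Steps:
$- 464 \left(139 - 156\right) = \left(-464\right) \left(-17\right) = 7888$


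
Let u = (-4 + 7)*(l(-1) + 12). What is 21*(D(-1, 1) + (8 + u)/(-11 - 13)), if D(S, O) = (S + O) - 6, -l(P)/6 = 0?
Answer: -329/2 ≈ -164.50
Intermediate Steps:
l(P) = 0 (l(P) = -6*0 = 0)
D(S, O) = -6 + O + S (D(S, O) = (O + S) - 6 = -6 + O + S)
u = 36 (u = (-4 + 7)*(0 + 12) = 3*12 = 36)
21*(D(-1, 1) + (8 + u)/(-11 - 13)) = 21*((-6 + 1 - 1) + (8 + 36)/(-11 - 13)) = 21*(-6 + 44/(-24)) = 21*(-6 + 44*(-1/24)) = 21*(-6 - 11/6) = 21*(-47/6) = -329/2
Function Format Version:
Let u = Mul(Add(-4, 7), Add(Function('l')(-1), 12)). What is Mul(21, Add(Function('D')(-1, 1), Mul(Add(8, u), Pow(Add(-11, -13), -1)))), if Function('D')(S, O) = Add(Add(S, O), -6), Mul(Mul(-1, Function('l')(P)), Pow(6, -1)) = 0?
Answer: Rational(-329, 2) ≈ -164.50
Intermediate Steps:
Function('l')(P) = 0 (Function('l')(P) = Mul(-6, 0) = 0)
Function('D')(S, O) = Add(-6, O, S) (Function('D')(S, O) = Add(Add(O, S), -6) = Add(-6, O, S))
u = 36 (u = Mul(Add(-4, 7), Add(0, 12)) = Mul(3, 12) = 36)
Mul(21, Add(Function('D')(-1, 1), Mul(Add(8, u), Pow(Add(-11, -13), -1)))) = Mul(21, Add(Add(-6, 1, -1), Mul(Add(8, 36), Pow(Add(-11, -13), -1)))) = Mul(21, Add(-6, Mul(44, Pow(-24, -1)))) = Mul(21, Add(-6, Mul(44, Rational(-1, 24)))) = Mul(21, Add(-6, Rational(-11, 6))) = Mul(21, Rational(-47, 6)) = Rational(-329, 2)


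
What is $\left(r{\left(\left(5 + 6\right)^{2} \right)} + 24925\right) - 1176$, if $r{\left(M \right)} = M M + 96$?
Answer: $38486$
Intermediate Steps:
$r{\left(M \right)} = 96 + M^{2}$ ($r{\left(M \right)} = M^{2} + 96 = 96 + M^{2}$)
$\left(r{\left(\left(5 + 6\right)^{2} \right)} + 24925\right) - 1176 = \left(\left(96 + \left(\left(5 + 6\right)^{2}\right)^{2}\right) + 24925\right) - 1176 = \left(\left(96 + \left(11^{2}\right)^{2}\right) + 24925\right) - 1176 = \left(\left(96 + 121^{2}\right) + 24925\right) - 1176 = \left(\left(96 + 14641\right) + 24925\right) - 1176 = \left(14737 + 24925\right) - 1176 = 39662 - 1176 = 38486$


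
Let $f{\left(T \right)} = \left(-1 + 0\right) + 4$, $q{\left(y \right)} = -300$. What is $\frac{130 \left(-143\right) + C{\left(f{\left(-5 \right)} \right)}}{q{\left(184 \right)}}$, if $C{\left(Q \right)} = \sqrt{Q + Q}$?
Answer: $\frac{1859}{30} - \frac{\sqrt{6}}{300} \approx 61.958$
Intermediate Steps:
$f{\left(T \right)} = 3$ ($f{\left(T \right)} = -1 + 4 = 3$)
$C{\left(Q \right)} = \sqrt{2} \sqrt{Q}$ ($C{\left(Q \right)} = \sqrt{2 Q} = \sqrt{2} \sqrt{Q}$)
$\frac{130 \left(-143\right) + C{\left(f{\left(-5 \right)} \right)}}{q{\left(184 \right)}} = \frac{130 \left(-143\right) + \sqrt{2} \sqrt{3}}{-300} = \left(-18590 + \sqrt{6}\right) \left(- \frac{1}{300}\right) = \frac{1859}{30} - \frac{\sqrt{6}}{300}$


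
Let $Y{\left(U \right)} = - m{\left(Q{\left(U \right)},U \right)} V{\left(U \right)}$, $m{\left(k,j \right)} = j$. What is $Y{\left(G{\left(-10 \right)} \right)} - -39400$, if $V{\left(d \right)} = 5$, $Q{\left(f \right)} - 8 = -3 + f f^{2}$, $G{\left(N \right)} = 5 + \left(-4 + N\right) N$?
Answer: $38675$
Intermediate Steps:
$G{\left(N \right)} = 5 + N \left(-4 + N\right)$
$Q{\left(f \right)} = 5 + f^{3}$ ($Q{\left(f \right)} = 8 + \left(-3 + f f^{2}\right) = 8 + \left(-3 + f^{3}\right) = 5 + f^{3}$)
$Y{\left(U \right)} = - 5 U$ ($Y{\left(U \right)} = - U 5 = - 5 U$)
$Y{\left(G{\left(-10 \right)} \right)} - -39400 = - 5 \left(5 + \left(-10\right)^{2} - -40\right) - -39400 = - 5 \left(5 + 100 + 40\right) + 39400 = \left(-5\right) 145 + 39400 = -725 + 39400 = 38675$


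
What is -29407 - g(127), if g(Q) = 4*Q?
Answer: -29915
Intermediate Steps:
-29407 - g(127) = -29407 - 4*127 = -29407 - 1*508 = -29407 - 508 = -29915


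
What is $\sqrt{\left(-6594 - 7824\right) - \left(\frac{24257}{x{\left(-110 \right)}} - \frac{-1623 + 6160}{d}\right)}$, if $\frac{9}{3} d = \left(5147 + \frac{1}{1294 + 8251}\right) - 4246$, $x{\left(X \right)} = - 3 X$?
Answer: $\frac{i \sqrt{4791161293644959310}}{18192405} \approx 120.32 i$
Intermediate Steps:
$d = \frac{2866682}{9545}$ ($d = \frac{\left(5147 + \frac{1}{1294 + 8251}\right) - 4246}{3} = \frac{\left(5147 + \frac{1}{9545}\right) - 4246}{3} = \frac{\frac{49128116}{9545} - 4246}{3} = \frac{1}{3} \cdot \frac{8600046}{9545} = \frac{2866682}{9545} \approx 300.33$)
$\sqrt{\left(-6594 - 7824\right) - \left(\frac{24257}{x{\left(-110 \right)}} - \frac{-1623 + 6160}{d}\right)} = \sqrt{\left(-6594 - 7824\right) + \left(- \frac{24257}{\left(-3\right) \left(-110\right)} + \frac{-1623 + 6160}{\frac{2866682}{9545}}\right)} = \sqrt{\left(-6594 - 7824\right) + \left(- \frac{24257}{330} + 4537 \cdot \frac{9545}{2866682}\right)} = \sqrt{-14418 + \left(\left(-24257\right) \frac{1}{330} + \frac{3331205}{220514}\right)} = \sqrt{-14418 + \left(- \frac{24257}{330} + \frac{3331205}{220514}\right)} = \sqrt{-14418 - \frac{1062427612}{18192405}} = \sqrt{- \frac{263360522902}{18192405}} = \frac{i \sqrt{4791161293644959310}}{18192405}$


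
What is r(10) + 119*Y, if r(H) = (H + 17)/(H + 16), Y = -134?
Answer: -414569/26 ≈ -15945.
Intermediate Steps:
r(H) = (17 + H)/(16 + H)
r(10) + 119*Y = (17 + 10)/(16 + 10) + 119*(-134) = 27/26 - 15946 = -414569/26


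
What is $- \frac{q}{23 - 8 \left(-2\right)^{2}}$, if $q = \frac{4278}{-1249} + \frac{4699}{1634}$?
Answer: $- \frac{1121201}{18367794} \approx -0.061042$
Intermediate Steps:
$q = - \frac{1121201}{2040866}$ ($q = 4278 \left(- \frac{1}{1249}\right) + 4699 \cdot \frac{1}{1634} = - \frac{4278}{1249} + \frac{4699}{1634} = - \frac{1121201}{2040866} \approx -0.54938$)
$- \frac{q}{23 - 8 \left(-2\right)^{2}} = - \frac{-1121201}{2040866 \left(23 - 8 \left(-2\right)^{2}\right)} = - \frac{-1121201}{2040866 \left(23 - 32\right)} = - \frac{-1121201}{2040866 \left(-9\right)} = - \frac{\left(-1121201\right) \left(-1\right)}{2040866 \cdot 9} = \left(-1\right) \frac{1121201}{18367794} = - \frac{1121201}{18367794}$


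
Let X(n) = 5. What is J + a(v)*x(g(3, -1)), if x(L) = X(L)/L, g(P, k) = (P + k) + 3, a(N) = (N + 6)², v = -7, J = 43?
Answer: 44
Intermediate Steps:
a(N) = (6 + N)²
g(P, k) = 3 + P + k
x(L) = 5/L
J + a(v)*x(g(3, -1)) = 43 + (6 - 7)²*(5/(3 + 3 - 1)) = 43 + (-1)²*(5/5) = 43 + 1*(5*(⅕)) = 43 + 1*1 = 43 + 1 = 44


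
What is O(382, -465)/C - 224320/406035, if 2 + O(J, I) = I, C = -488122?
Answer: -21861181739/39638923254 ≈ -0.55151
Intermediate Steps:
O(J, I) = -2 + I
O(382, -465)/C - 224320/406035 = (-2 - 465)/(-488122) - 224320/406035 = -467*(-1/488122) - 224320*1/406035 = 467/488122 - 44864/81207 = -21861181739/39638923254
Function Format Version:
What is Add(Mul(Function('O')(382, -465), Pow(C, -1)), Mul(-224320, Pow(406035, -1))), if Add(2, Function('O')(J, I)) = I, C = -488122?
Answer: Rational(-21861181739, 39638923254) ≈ -0.55151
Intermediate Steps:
Function('O')(J, I) = Add(-2, I)
Add(Mul(Function('O')(382, -465), Pow(C, -1)), Mul(-224320, Pow(406035, -1))) = Add(Mul(Add(-2, -465), Pow(-488122, -1)), Mul(-224320, Pow(406035, -1))) = Add(Mul(-467, Rational(-1, 488122)), Mul(-224320, Rational(1, 406035))) = Add(Rational(467, 488122), Rational(-44864, 81207)) = Rational(-21861181739, 39638923254)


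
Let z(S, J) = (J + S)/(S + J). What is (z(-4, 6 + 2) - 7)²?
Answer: 36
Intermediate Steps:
z(S, J) = 1 (z(S, J) = (J + S)/(J + S) = 1)
(z(-4, 6 + 2) - 7)² = (1 - 7)² = (-6)² = 36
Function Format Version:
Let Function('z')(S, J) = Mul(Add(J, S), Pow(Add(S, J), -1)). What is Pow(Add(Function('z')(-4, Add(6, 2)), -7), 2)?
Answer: 36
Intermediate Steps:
Function('z')(S, J) = 1 (Function('z')(S, J) = Mul(Add(J, S), Pow(Add(J, S), -1)) = 1)
Pow(Add(Function('z')(-4, Add(6, 2)), -7), 2) = Pow(Add(1, -7), 2) = Pow(-6, 2) = 36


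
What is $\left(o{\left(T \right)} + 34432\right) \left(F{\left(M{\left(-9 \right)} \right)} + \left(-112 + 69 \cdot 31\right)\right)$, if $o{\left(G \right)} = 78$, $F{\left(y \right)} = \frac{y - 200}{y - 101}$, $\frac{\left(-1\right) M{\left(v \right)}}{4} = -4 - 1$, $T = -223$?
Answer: $\frac{630256130}{9} \approx 7.0028 \cdot 10^{7}$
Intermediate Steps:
$M{\left(v \right)} = 20$ ($M{\left(v \right)} = - 4 \left(-4 - 1\right) = \left(-4\right) \left(-5\right) = 20$)
$F{\left(y \right)} = \frac{-200 + y}{-101 + y}$
$\left(o{\left(T \right)} + 34432\right) \left(F{\left(M{\left(-9 \right)} \right)} + \left(-112 + 69 \cdot 31\right)\right) = \left(78 + 34432\right) \left(\frac{-200 + 20}{-101 + 20} + \left(-112 + 69 \cdot 31\right)\right) = 34510 \left(\frac{1}{-81} \left(-180\right) + \left(-112 + 2139\right)\right) = 34510 \left(\left(- \frac{1}{81}\right) \left(-180\right) + 2027\right) = 34510 \left(\frac{20}{9} + 2027\right) = 34510 \cdot \frac{18263}{9} = \frac{630256130}{9}$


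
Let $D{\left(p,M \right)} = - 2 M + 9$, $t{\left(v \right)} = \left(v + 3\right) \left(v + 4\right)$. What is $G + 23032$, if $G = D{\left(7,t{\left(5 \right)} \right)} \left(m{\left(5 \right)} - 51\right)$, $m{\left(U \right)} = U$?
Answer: $29242$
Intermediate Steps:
$t{\left(v \right)} = \left(3 + v\right) \left(4 + v\right)$
$D{\left(p,M \right)} = 9 - 2 M$
$G = 6210$ ($G = \left(9 - 2 \left(12 + 5^{2} + 7 \cdot 5\right)\right) \left(5 - 51\right) = \left(9 - 2 \left(12 + 25 + 35\right)\right) \left(-46\right) = \left(9 - 144\right) \left(-46\right) = \left(-135\right) \left(-46\right) = 6210$)
$G + 23032 = 6210 + 23032 = 29242$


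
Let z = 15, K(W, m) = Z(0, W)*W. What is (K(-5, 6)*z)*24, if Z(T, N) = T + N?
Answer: 9000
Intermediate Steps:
Z(T, N) = N + T
K(W, m) = W² (K(W, m) = (W + 0)*W = W*W = W²)
(K(-5, 6)*z)*24 = ((-5)²*15)*24 = (25*15)*24 = 375*24 = 9000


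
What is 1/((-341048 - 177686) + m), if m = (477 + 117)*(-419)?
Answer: -1/767620 ≈ -1.3027e-6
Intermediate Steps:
m = -248886 (m = 594*(-419) = -248886)
1/((-341048 - 177686) + m) = 1/((-341048 - 177686) - 248886) = 1/(-518734 - 248886) = 1/(-767620) = -1/767620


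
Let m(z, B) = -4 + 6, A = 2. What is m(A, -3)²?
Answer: 4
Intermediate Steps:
m(z, B) = 2
m(A, -3)² = 2² = 4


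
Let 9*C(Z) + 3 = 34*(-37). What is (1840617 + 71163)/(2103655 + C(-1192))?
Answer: 8603010/9465817 ≈ 0.90885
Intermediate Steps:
C(Z) = -1261/9 (C(Z) = -1/3 + (34*(-37))/9 = -1/3 + (1/9)*(-1258) = -1/3 - 1258/9 = -1261/9)
(1840617 + 71163)/(2103655 + C(-1192)) = (1840617 + 71163)/(2103655 - 1261/9) = 1911780/(18931634/9) = 1911780*(9/18931634) = 8603010/9465817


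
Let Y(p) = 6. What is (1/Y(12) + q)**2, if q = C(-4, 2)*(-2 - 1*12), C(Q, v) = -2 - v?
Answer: 113569/36 ≈ 3154.7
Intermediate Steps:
q = 56 (q = (-2 - 1*2)*(-2 - 1*12) = (-2 - 2)*(-2 - 12) = -4*(-14) = 56)
(1/Y(12) + q)**2 = (1/6 + 56)**2 = (337/6)**2 = 113569/36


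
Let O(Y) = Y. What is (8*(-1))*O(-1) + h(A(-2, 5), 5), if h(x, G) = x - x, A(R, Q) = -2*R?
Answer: 8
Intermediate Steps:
h(x, G) = 0
(8*(-1))*O(-1) + h(A(-2, 5), 5) = (8*(-1))*(-1) + 0 = -8*(-1) + 0 = 8 + 0 = 8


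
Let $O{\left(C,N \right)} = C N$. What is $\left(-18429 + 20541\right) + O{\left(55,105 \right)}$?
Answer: $7887$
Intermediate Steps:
$\left(-18429 + 20541\right) + O{\left(55,105 \right)} = \left(-18429 + 20541\right) + 55 \cdot 105 = 2112 + 5775 = 7887$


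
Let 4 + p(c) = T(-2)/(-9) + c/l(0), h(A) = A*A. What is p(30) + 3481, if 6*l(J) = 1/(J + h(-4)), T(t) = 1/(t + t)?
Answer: 228853/36 ≈ 6357.0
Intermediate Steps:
h(A) = A**2
T(t) = 1/(2*t)
l(J) = 1/(6*(16 + J)) (l(J) = 1/(6*(J + (-4)**2)) = 1/(6*(J + 16)) = 1/(6*(16 + J)))
p(c) = -143/36 + 96*c (p(c) = -4 + (((1/2)/(-2))/(-9) + c/((1/(6*(16 + 0))))) = -4 + (((1/2)*(-1/2))*(-1/9) + c/(((1/6)/16))) = -4 + (-1/4*(-1/9) + c/(((1/6)*(1/16)))) = -4 + (1/36 + c/(1/96)) = -4 + (1/36 + c*96) = -4 + (1/36 + 96*c) = -143/36 + 96*c)
p(30) + 3481 = (-143/36 + 96*30) + 3481 = (-143/36 + 2880) + 3481 = 103537/36 + 3481 = 228853/36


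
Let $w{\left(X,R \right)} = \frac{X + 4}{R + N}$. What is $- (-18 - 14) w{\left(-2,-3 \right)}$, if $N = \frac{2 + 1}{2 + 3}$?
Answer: $- \frac{80}{3} \approx -26.667$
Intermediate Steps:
$N = \frac{3}{5} \approx 0.6$
$w{\left(X,R \right)} = \frac{4 + X}{\frac{3}{5} + R}$ ($w{\left(X,R \right)} = \frac{X + 4}{R + \frac{3}{5}} = \frac{4 + X}{\frac{3}{5} + R}$)
$- (-18 - 14) w{\left(-2,-3 \right)} = - (-18 - 14) \frac{5 \left(4 - 2\right)}{3 + 5 \left(-3\right)} = \left(-1\right) \left(-32\right) 5 \frac{1}{3 - 15} \cdot 2 = 32 \cdot 5 \frac{1}{-12} \cdot 2 = 32 \cdot 5 \left(- \frac{1}{12}\right) 2 = 32 \left(- \frac{5}{6}\right) = - \frac{80}{3}$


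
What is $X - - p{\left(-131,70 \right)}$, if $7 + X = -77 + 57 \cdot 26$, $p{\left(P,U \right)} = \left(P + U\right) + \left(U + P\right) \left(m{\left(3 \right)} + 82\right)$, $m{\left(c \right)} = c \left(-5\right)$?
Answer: $-2750$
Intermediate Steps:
$m{\left(c \right)} = - 5 c$
$p{\left(P,U \right)} = 68 P + 68 U$ ($p{\left(P,U \right)} = \left(P + U\right) + \left(U + P\right) \left(\left(-5\right) 3 + 82\right) = \left(P + U\right) + \left(P + U\right) \left(-15 + 82\right) = \left(P + U\right) + \left(P + U\right) 67 = \left(P + U\right) + \left(67 P + 67 U\right) = 68 P + 68 U$)
$X = 1398$ ($X = -7 + \left(-77 + 57 \cdot 26\right) = -7 + \left(-77 + 1482\right) = -7 + 1405 = 1398$)
$X - - p{\left(-131,70 \right)} = 1398 - - (68 \left(-131\right) + 68 \cdot 70) = 1398 - - (-8908 + 4760) = 1398 - \left(-1\right) \left(-4148\right) = 1398 - 4148 = -2750$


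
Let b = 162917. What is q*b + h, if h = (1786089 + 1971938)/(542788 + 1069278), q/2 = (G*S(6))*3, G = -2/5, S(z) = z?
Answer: -18909554079449/8060330 ≈ -2.3460e+6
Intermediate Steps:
G = -⅖ (G = -2*⅕ = -⅖ ≈ -0.40000)
q = -72/5 (q = 2*(-⅖*6*3) = 2*(-12/5*3) = 2*(-36/5) = -72/5 ≈ -14.400)
h = 3758027/1612066 ≈ 2.3312
q*b + h = -72/5*162917 + 3758027/1612066 = -11730024/5 + 3758027/1612066 = -18909554079449/8060330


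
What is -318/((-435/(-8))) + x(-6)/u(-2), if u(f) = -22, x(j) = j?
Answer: -8893/1595 ≈ -5.5755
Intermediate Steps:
-318/((-435/(-8))) + x(-6)/u(-2) = -318/((-435/(-8))) - 6/(-22) = -318/((-435*(-⅛))) - 6*(-1/22) = -318/435/8 + 3/11 = -318*8/435 + 3/11 = -848/145 + 3/11 = -8893/1595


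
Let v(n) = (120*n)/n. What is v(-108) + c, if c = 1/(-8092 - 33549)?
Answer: 4996919/41641 ≈ 120.00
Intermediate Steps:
v(n) = 120
c = -1/41641 (c = 1/(-41641) = -1/41641 ≈ -2.4015e-5)
v(-108) + c = 120 - 1/41641 = 4996919/41641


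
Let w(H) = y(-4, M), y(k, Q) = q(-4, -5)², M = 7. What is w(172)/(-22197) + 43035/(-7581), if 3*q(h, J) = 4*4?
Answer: -21551809/3795687 ≈ -5.6780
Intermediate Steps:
q(h, J) = 16/3 (q(h, J) = (4*4)/3 = (⅓)*16 = 16/3)
y(k, Q) = 256/9 (y(k, Q) = (16/3)² = 256/9)
w(H) = 256/9
w(172)/(-22197) + 43035/(-7581) = (256/9)/(-22197) + 43035/(-7581) = (256/9)*(-1/22197) + 43035*(-1/7581) = -256/199773 - 755/133 = -21551809/3795687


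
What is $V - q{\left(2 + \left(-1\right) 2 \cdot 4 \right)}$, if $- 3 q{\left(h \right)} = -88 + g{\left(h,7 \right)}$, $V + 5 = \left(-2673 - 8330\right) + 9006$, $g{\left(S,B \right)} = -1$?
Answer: $- \frac{6095}{3} \approx -2031.7$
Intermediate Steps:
$V = -2002$ ($V = -5 + \left(\left(-2673 - 8330\right) + 9006\right) = -5 + \left(-11003 + 9006\right) = -5 - 1997 = -2002$)
$q{\left(h \right)} = \frac{89}{3}$ ($q{\left(h \right)} = - \frac{-88 - 1}{3} = \left(- \frac{1}{3}\right) \left(-89\right) = \frac{89}{3}$)
$V - q{\left(2 + \left(-1\right) 2 \cdot 4 \right)} = -2002 - \frac{89}{3} = - \frac{6095}{3}$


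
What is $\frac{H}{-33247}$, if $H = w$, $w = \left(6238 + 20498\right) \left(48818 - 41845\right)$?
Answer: $- \frac{186430128}{33247} \approx -5607.4$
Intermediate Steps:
$w = 186430128$ ($w = 26736 \cdot 6973 = 186430128$)
$H = 186430128$
$\frac{H}{-33247} = \frac{186430128}{-33247} = 186430128 \left(- \frac{1}{33247}\right) = - \frac{186430128}{33247}$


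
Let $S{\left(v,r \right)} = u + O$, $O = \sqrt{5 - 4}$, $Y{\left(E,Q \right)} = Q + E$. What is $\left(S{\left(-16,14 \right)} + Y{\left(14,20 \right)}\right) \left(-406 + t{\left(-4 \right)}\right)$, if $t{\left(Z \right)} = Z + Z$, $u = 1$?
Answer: $-14904$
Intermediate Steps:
$Y{\left(E,Q \right)} = E + Q$
$t{\left(Z \right)} = 2 Z$
$O = 1$ ($O = \sqrt{1} = 1$)
$S{\left(v,r \right)} = 2$ ($S{\left(v,r \right)} = 1 + 1 = 2$)
$\left(S{\left(-16,14 \right)} + Y{\left(14,20 \right)}\right) \left(-406 + t{\left(-4 \right)}\right) = \left(2 + \left(14 + 20\right)\right) \left(-406 + 2 \left(-4\right)\right) = \left(2 + 34\right) \left(-406 - 8\right) = 36 \left(-414\right) = -14904$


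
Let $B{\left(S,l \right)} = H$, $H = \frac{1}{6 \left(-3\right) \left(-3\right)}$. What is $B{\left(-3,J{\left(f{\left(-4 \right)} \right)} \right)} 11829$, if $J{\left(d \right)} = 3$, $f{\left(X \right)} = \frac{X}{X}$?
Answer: $\frac{3943}{18} \approx 219.06$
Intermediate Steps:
$f{\left(X \right)} = 1$
$H = \frac{1}{54}$ ($H = \frac{1}{\left(-18\right) \left(-3\right)} = \frac{1}{54} \approx 0.018519$)
$B{\left(S,l \right)} = \frac{1}{54}$
$B{\left(-3,J{\left(f{\left(-4 \right)} \right)} \right)} 11829 = \frac{1}{54} \cdot 11829 = \frac{3943}{18}$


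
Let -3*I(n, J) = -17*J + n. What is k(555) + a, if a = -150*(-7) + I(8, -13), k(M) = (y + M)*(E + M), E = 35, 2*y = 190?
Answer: 1153421/3 ≈ 3.8447e+5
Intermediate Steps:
y = 95 (y = (1/2)*190 = 95)
k(M) = (35 + M)*(95 + M) (k(M) = (95 + M)*(35 + M) = (35 + M)*(95 + M))
I(n, J) = -n/3 + 17*J/3 (I(n, J) = -(-17*J + n)/3 = -(n - 17*J)/3 = -n/3 + 17*J/3)
a = 2921/3 (a = -150*(-7) + (-1/3*8 + (17/3)*(-13)) = 1050 + (-8/3 - 221/3) = 1050 - 229/3 = 2921/3 ≈ 973.67)
k(555) + a = (3325 + 555**2 + 130*555) + 2921/3 = (3325 + 308025 + 72150) + 2921/3 = 383500 + 2921/3 = 1153421/3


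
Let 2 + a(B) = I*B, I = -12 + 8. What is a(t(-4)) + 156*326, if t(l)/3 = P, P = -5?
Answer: 50914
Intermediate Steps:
t(l) = -15 (t(l) = 3*(-5) = -15)
I = -4
a(B) = -2 - 4*B
a(t(-4)) + 156*326 = (-2 - 4*(-15)) + 156*326 = (-2 + 60) + 50856 = 58 + 50856 = 50914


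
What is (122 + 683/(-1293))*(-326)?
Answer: -51202538/1293 ≈ -39600.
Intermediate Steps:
(122 + 683/(-1293))*(-326) = (122 + 683*(-1/1293))*(-326) = (122 - 683/1293)*(-326) = (157063/1293)*(-326) = -51202538/1293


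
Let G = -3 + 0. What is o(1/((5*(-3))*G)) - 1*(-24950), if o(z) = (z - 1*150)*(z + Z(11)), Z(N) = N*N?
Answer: 13768696/2025 ≈ 6799.4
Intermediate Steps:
G = -3
Z(N) = N²
o(z) = (-150 + z)*(121 + z) (o(z) = (z - 1*150)*(z + 11²) = (z - 150)*(z + 121) = (-150 + z)*(121 + z))
o(1/((5*(-3))*G)) - 1*(-24950) = (-18150 + (1/((5*(-3))*(-3)))² - 29/((5*(-3))*(-3))) - 1*(-24950) = (-18150 + (1/(-15*(-3)))² - 29/((-15*(-3)))) + 24950 = (-18150 + (1/45)² - 29/45) + 24950 = (-18150 + (1/45)² - 29*1/45) + 24950 = (-18150 + 1/2025 - 29/45) + 24950 = -36755054/2025 + 24950 = 13768696/2025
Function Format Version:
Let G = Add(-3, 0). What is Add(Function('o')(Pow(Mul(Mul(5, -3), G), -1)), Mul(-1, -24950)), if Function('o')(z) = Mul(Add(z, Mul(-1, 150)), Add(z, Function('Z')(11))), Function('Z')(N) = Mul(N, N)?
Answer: Rational(13768696, 2025) ≈ 6799.4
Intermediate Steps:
G = -3
Function('Z')(N) = Pow(N, 2)
Function('o')(z) = Mul(Add(-150, z), Add(121, z)) (Function('o')(z) = Mul(Add(z, Mul(-1, 150)), Add(z, Pow(11, 2))) = Mul(Add(z, -150), Add(z, 121)) = Mul(Add(-150, z), Add(121, z)))
Add(Function('o')(Pow(Mul(Mul(5, -3), G), -1)), Mul(-1, -24950)) = Add(Add(-18150, Pow(Pow(Mul(Mul(5, -3), -3), -1), 2), Mul(-29, Pow(Mul(Mul(5, -3), -3), -1))), Mul(-1, -24950)) = Add(Add(-18150, Pow(Pow(Mul(-15, -3), -1), 2), Mul(-29, Pow(Mul(-15, -3), -1))), 24950) = Add(Add(-18150, Pow(Pow(45, -1), 2), Mul(-29, Pow(45, -1))), 24950) = Add(Add(-18150, Pow(Rational(1, 45), 2), Mul(-29, Rational(1, 45))), 24950) = Add(Add(-18150, Rational(1, 2025), Rational(-29, 45)), 24950) = Add(Rational(-36755054, 2025), 24950) = Rational(13768696, 2025)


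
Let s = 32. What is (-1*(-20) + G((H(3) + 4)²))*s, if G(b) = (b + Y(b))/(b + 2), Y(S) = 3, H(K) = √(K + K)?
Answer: 676 - 4*√6/3 ≈ 672.73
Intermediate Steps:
H(K) = √2*√K (H(K) = √(2*K) = √2*√K)
G(b) = (3 + b)/(2 + b) (G(b) = (b + 3)/(b + 2) = (3 + b)/(2 + b))
(-1*(-20) + G((H(3) + 4)²))*s = (-1*(-20) + (3 + (√2*√3 + 4)²)/(2 + (√2*√3 + 4)²))*32 = (20 + (3 + (√6 + 4)²)/(2 + (√6 + 4)²))*32 = (20 + (3 + (4 + √6)²)/(2 + (4 + √6)²))*32 = 640 + 32*(3 + (4 + √6)²)/(2 + (4 + √6)²)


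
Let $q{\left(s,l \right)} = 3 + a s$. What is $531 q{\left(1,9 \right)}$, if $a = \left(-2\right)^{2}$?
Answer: $3717$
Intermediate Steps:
$a = 4$
$q{\left(s,l \right)} = 3 + 4 s$
$531 q{\left(1,9 \right)} = 531 \left(3 + 4 \cdot 1\right) = 531 \left(3 + 4\right) = 531 \cdot 7 = 3717$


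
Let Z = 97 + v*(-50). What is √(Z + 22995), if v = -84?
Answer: 2*√6823 ≈ 165.20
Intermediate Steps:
Z = 4297 (Z = 97 - 84*(-50) = 97 + 4200 = 4297)
√(Z + 22995) = √(4297 + 22995) = √27292 = 2*√6823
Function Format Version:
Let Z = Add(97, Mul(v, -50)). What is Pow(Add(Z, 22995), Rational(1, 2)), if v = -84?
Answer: Mul(2, Pow(6823, Rational(1, 2))) ≈ 165.20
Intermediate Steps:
Z = 4297 (Z = Add(97, Mul(-84, -50)) = Add(97, 4200) = 4297)
Pow(Add(Z, 22995), Rational(1, 2)) = Pow(Add(4297, 22995), Rational(1, 2)) = Pow(27292, Rational(1, 2)) = Mul(2, Pow(6823, Rational(1, 2)))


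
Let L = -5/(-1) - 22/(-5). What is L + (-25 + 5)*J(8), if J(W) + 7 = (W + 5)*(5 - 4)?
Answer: -553/5 ≈ -110.60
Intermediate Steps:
L = 47/5 (L = -5*(-1) - 22*(-⅕) = 5 + 22/5 = 47/5 ≈ 9.4000)
J(W) = -2 + W (J(W) = -7 + (W + 5)*(5 - 4) = -7 + (5 + W)*1 = -7 + (5 + W) = -2 + W)
L + (-25 + 5)*J(8) = 47/5 + (-25 + 5)*(-2 + 8) = 47/5 - 20*6 = 47/5 - 120 = -553/5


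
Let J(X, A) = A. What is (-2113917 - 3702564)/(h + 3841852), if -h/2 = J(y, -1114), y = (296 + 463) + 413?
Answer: -1938827/1281360 ≈ -1.5131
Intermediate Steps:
y = 1172 (y = 759 + 413 = 1172)
h = 2228 (h = -2*(-1114) = 2228)
(-2113917 - 3702564)/(h + 3841852) = (-2113917 - 3702564)/(2228 + 3841852) = -5816481/3844080 = -5816481*1/3844080 = -1938827/1281360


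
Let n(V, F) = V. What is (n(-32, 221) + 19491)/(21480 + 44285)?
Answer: 19459/65765 ≈ 0.29589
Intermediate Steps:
(n(-32, 221) + 19491)/(21480 + 44285) = (-32 + 19491)/(21480 + 44285) = 19459/65765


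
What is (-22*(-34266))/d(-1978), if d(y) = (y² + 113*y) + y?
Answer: 188463/921748 ≈ 0.20446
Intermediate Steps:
d(y) = y² + 114*y
(-22*(-34266))/d(-1978) = (-22*(-34266))/((-1978*(114 - 1978))) = 753852/((-1978*(-1864))) = 753852/3686992 = 753852*(1/3686992) = 188463/921748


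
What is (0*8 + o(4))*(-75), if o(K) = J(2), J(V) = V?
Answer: -150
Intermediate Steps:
o(K) = 2
(0*8 + o(4))*(-75) = (0*8 + 2)*(-75) = (0 + 2)*(-75) = 2*(-75) = -150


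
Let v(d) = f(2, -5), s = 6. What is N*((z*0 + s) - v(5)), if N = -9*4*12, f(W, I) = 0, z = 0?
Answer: -2592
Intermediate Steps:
v(d) = 0
N = -432 (N = -36*12 = -432)
N*((z*0 + s) - v(5)) = -432*((0*0 + 6) - 1*0) = -432*((0 + 6) + 0) = -432*(6 + 0) = -432*6 = -2592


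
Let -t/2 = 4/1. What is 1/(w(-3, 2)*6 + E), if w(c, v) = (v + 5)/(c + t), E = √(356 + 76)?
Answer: 77/8418 + 121*√3/4209 ≈ 0.058940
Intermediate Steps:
t = -8 (t = -8/1 = -8 ≈ -8.0000)
E = 12*√3 (E = √432 = 12*√3 ≈ 20.785)
w(c, v) = (5 + v)/(-8 + c) (w(c, v) = (v + 5)/(c - 8) = (5 + v)/(-8 + c))
1/(w(-3, 2)*6 + E) = 1/(((5 + 2)/(-8 - 3))*6 + 12*√3) = 1/((7/(-11))*6 + 12*√3) = 1/(-1/11*7*6 + 12*√3) = 1/(-7/11*6 + 12*√3) = 1/(-42/11 + 12*√3)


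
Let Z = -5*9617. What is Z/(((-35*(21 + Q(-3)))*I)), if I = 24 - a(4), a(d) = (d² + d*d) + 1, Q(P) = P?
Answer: -9617/1134 ≈ -8.4806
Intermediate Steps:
a(d) = 1 + 2*d² (a(d) = (d² + d²) + 1 = 2*d² + 1 = 1 + 2*d²)
Z = -48085
I = -9 (I = 24 - (1 + 2*4²) = 24 - (1 + 2*16) = 24 - (1 + 32) = 24 - 1*33 = 24 - 33 = -9)
Z/(((-35*(21 + Q(-3)))*I)) = -48085*1/(315*(21 - 3)) = -48085/(-35*18*(-9)) = -48085/((-630*(-9))) = -48085/5670 = -48085*1/5670 = -9617/1134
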